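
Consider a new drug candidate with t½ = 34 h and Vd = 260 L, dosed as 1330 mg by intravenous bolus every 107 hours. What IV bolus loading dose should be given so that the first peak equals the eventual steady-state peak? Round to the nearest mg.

f = (1/2)^(107/34) ≈ 0.112886; accumulation ratio R = 1/(1−f) ≈ 1.12725.
Loading dose to hit Cmax,ss on first dose: D_load = D_maint·R ≈ 1330 × 1.12725 ≈ 1499.24 mg.

1499 mg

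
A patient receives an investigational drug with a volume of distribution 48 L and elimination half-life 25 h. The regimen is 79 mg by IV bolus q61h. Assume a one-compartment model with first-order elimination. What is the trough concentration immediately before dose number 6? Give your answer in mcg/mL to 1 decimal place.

0.4 mcg/mL

f = (1/2)^(τ/t½) = (1/2)^(61/25) ≈ 0.1843.
C₀ = D/Vd = 79/48 ≈ 1.646 mcg/mL.
Before the 6th dose, 5 doses have been given. Superposition: Cmin = C₀·(f + f² + … + f^5).
≈ 1.646 × (0.1843 + 0.0340 + 0.0063 + 0.0012 + 0.0002) ≈ 1.646 × 0.2260 ≈ 0.372 mcg/mL.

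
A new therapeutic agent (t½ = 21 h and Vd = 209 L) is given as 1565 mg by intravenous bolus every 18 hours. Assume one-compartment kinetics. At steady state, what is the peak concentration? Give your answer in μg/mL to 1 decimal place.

k = ln2/t½ = ln2/21 ≈ 0.033007 h⁻¹; fraction remaining f = e^(−kτ) = e^(−0.033007×18) ≈ 0.5520.
At steady state, accumulation factor R = 1/(1 − e^(−kτ)) ≈ 2.2321.
Single-dose peak C₀ = D/Vd = 1565/209 ≈ 7.488 μg/mL.
Steady-state peak Cmax,ss = C₀·R ≈ 7.488 × 2.2321 ≈ 16.714 μg/mL.

16.7 μg/mL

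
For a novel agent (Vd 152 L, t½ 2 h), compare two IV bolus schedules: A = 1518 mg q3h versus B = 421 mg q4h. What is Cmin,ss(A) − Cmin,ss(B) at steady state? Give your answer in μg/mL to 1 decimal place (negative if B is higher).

Regimen A: f = (1/2)^(3/2) ≈ 0.3536; Cmin,ss = (1518/152)·f/(1−f) ≈ 5.463 μg/mL.
Regimen B: f = (1/2)^(4/2) ≈ 0.2500; Cmin,ss = (421/152)·f/(1−f) ≈ 0.923 μg/mL.
Difference ≈ 5.463 − 0.923 ≈ 4.540 μg/mL.

4.5 μg/mL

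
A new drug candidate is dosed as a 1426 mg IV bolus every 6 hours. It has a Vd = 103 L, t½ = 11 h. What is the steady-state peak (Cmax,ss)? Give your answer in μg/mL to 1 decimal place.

Over one 6-h interval, 6/11 ≈ 0.54545 half-lives elapse, leaving f ≈ 0.6852 of each dose.
Accumulation ratio R = 1/(1 − f) ≈ 1/0.3148 ≈ 3.1766.
Single-dose peak C₀ = D/Vd = 1426/103 ≈ 13.845 μg/mL.
Steady-state peak Cmax,ss = C₀·R ≈ 13.845 × 3.1766 ≈ 43.980 μg/mL.

44.0 μg/mL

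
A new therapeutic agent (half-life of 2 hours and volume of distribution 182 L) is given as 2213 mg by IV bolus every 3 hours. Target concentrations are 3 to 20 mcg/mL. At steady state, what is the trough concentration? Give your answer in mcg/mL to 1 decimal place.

6.7 mcg/mL

k = ln2/t½ = ln2/2 ≈ 0.346574 h⁻¹; fraction remaining f = e^(−kτ) = e^(−0.346574×3) ≈ 0.3536.
Accumulation ratio R = 1/(1 − f) ≈ 1/0.6464 ≈ 1.5470.
Single-dose peak C₀ = D/Vd = 2213/182 ≈ 12.159 mcg/mL.
Cmax,ss = C₀/(1 − f) ≈ 12.159/0.6464 ≈ 18.810 mcg/mL.
Steady-state trough Cmin,ss = Cmax,ss·f ≈ 18.810 × 0.3536 ≈ 6.651 mcg/mL.
Trough 6.7 mcg/mL vs MEC 3 mcg/mL: adequate.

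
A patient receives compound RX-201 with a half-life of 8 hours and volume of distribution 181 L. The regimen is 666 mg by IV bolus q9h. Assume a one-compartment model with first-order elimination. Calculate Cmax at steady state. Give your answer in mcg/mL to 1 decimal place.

6.8 mcg/mL

k = ln2/t½ = ln2/8 ≈ 0.086643 h⁻¹; fraction remaining f = e^(−kτ) = e^(−0.086643×9) ≈ 0.4585.
Accumulation ratio R = 1/(1 − f) ≈ 1/0.5415 ≈ 1.8467.
Each bolus raises the concentration by D/Vd = 666/181 ≈ 3.680 mcg/mL.
Steady-state peak Cmax,ss = C₀·R ≈ 3.680 × 1.8467 ≈ 6.796 mcg/mL.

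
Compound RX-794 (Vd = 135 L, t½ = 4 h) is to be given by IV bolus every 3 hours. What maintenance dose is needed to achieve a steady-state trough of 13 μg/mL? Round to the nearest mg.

1197 mg

τ/t½ = 3/4 ≈ 0.75, so f = (1/2)^(3/4) ≈ 0.594604.
Cmin,ss = (D/Vd)·f/(1−f), so D = Cmin,ss·Vd·(1−f)/f.
D = 13 × 135 × (1−f)/f ≈ 13 × 135 × 0.68179 ≈ 1196.54 mg.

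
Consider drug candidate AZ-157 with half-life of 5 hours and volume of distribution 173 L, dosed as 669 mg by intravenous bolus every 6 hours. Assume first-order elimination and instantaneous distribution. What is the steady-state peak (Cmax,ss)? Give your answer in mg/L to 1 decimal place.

6.8 mg/L

τ/t½ = 6/5 ≈ 1.2, so fraction remaining f = (1/2)^(6/5) ≈ 0.4353.
At steady state, accumulation factor R = 1/(1 − e^(−kτ)) ≈ 1.7709.
Single-dose peak C₀ = D/Vd = 669/173 ≈ 3.867 mg/L.
Cmax,ss = C₀/(1 − f) ≈ 3.867/0.5647 ≈ 6.848 mg/L.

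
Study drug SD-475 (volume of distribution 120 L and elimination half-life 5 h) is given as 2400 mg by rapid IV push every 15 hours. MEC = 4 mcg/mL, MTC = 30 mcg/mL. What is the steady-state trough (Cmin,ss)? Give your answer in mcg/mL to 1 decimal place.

2.9 mcg/mL

The dosing interval is 3 half-lives, so f = 2^(−3) = 0.125.
Accumulation ratio R = 1/(1 − f) = 1/0.875 = 8/7.
Single-dose peak C₀ = D/Vd = 2400/120 = 20 mcg/mL.
Steady-state peak Cmax,ss = C₀·R = 20 × 8/7 ≈ 22.857 mcg/mL.
Steady-state trough Cmin,ss = Cmax,ss·f ≈ 22.857 × 0.125 ≈ 2.857 mcg/mL.
Trough 2.9 mcg/mL vs MEC 4 mcg/mL: subtherapeutic.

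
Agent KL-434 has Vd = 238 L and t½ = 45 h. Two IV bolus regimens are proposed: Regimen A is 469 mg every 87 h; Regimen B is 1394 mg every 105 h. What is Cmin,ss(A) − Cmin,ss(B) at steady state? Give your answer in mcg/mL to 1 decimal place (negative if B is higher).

-0.8 mcg/mL

Regimen A: f = (1/2)^(87/45) ≈ 0.2618; Cmin,ss = (469/238)·f/(1−f) ≈ 0.699 mcg/mL.
Regimen B: f = (1/2)^(105/45) ≈ 0.1984; Cmin,ss = (1394/238)·f/(1−f) ≈ 1.450 mcg/mL.
Difference ≈ 0.699 − 1.450 ≈ -0.751 mcg/mL.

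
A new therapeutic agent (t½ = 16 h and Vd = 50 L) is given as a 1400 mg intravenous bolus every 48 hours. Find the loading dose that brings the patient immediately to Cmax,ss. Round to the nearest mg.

f = (1/2)^(48/16) ≈ 0.125000; accumulation ratio R = 1/(1−f) ≈ 1.14286.
Loading dose to hit Cmax,ss on first dose: D_load = D_maint·R ≈ 1400 × 1.14286 ≈ 1600.00 mg.

1600 mg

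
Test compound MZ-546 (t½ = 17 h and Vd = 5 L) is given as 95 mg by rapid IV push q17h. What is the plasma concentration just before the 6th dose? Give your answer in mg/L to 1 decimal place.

18.4 mg/L

f = (1/2)^(τ/t½) = (1/2)^(17/17) ≈ 0.5000.
C₀ = D/Vd = 95/5 ≈ 19.000 mg/L.
Before the 6th dose, 5 doses have been given. Superposition: Cmin = C₀·(f + f² + … + f^5).
≈ 19.000 × (0.5000 + 0.2500 + 0.1250 + 0.0625 + 0.0313) ≈ 19.000 × 0.9688 ≈ 18.407 mg/L.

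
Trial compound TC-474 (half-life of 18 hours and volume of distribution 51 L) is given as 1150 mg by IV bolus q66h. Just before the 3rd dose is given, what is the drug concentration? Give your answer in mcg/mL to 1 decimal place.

f = (1/2)^(τ/t½) = (1/2)^(66/18) ≈ 0.0787.
C₀ = D/Vd = 1150/51 ≈ 22.549 mcg/mL.
Before the 3rd dose, 2 doses have been given. Superposition: Cmin = C₀·(f + f²).
≈ 22.549 × (0.0787 + 0.0062) ≈ 22.549 × 0.0849 ≈ 1.914 mcg/mL.

1.9 mcg/mL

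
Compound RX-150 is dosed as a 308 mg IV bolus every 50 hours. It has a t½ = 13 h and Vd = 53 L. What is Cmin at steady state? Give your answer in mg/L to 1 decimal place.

0.4 mg/L

τ/t½ = 50/13 ≈ 3.8462, so fraction remaining f = (1/2)^(50/13) ≈ 0.0695.
Accumulation ratio R = 1/(1 − f) ≈ 1/0.9305 ≈ 1.0747.
Single-dose peak C₀ = D/Vd = 308/53 ≈ 5.811 mg/L.
Cmax,ss = C₀/(1 − f) ≈ 5.811/0.9305 ≈ 6.245 mg/L.
One interval later, Cmin,ss = Cmax,ss·e^(−kτ) ≈ 6.245 × 0.0695 ≈ 0.434 mg/L.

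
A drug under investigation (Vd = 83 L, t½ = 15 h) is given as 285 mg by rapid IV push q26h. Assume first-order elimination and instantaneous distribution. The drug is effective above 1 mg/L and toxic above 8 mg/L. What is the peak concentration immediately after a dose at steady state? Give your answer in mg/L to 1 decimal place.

τ/t½ = 26/15 ≈ 1.7333, so fraction remaining f = (1/2)^(26/15) ≈ 0.3008.
Accumulation ratio R = 1/(1 − f) ≈ 1/0.6992 ≈ 1.4302.
Single-dose peak C₀ = D/Vd = 285/83 ≈ 3.434 mg/L.
Steady-state peak Cmax,ss = C₀·R ≈ 3.434 × 1.4302 ≈ 4.911 mg/L.
Peak 4.9 mg/L vs MTC 8 mg/L: below toxic threshold.

4.9 mg/L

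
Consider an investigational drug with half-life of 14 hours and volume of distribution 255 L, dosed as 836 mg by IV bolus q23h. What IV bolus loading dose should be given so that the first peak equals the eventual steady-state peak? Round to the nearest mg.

f = (1/2)^(23/14) ≈ 0.320222; accumulation ratio R = 1/(1−f) ≈ 1.47107.
Loading dose to hit Cmax,ss on first dose: D_load = D_maint·R ≈ 836 × 1.47107 ≈ 1229.81 mg.

1230 mg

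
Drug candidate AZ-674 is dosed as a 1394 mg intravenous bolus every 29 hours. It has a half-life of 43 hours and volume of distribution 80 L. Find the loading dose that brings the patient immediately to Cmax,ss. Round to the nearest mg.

3733 mg

f = (1/2)^(29/43) ≈ 0.626585; accumulation ratio R = 1/(1−f) ≈ 2.67799.
Loading dose to hit Cmax,ss on first dose: D_load = D_maint·R ≈ 1394 × 2.67799 ≈ 3733.12 mg.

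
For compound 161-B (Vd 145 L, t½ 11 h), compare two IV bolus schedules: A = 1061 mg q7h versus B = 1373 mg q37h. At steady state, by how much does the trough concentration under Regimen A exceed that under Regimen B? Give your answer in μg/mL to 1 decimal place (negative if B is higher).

12.2 μg/mL

Regimen A: f = (1/2)^(7/11) ≈ 0.6433; Cmin,ss = (1061/145)·f/(1−f) ≈ 13.196 μg/mL.
Regimen B: f = (1/2)^(37/11) ≈ 0.0972; Cmin,ss = (1373/145)·f/(1−f) ≈ 1.019 μg/mL.
Difference ≈ 13.196 − 1.019 ≈ 12.177 μg/mL.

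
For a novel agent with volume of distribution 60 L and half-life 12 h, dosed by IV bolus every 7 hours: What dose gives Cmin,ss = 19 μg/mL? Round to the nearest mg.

568 mg

τ/t½ = 7/12 ≈ 0.58333, so f = (1/2)^(7/12) ≈ 0.667420.
Cmin,ss = (D/Vd)·f/(1−f), so D = Cmin,ss·Vd·(1−f)/f.
D = 19 × 60 × (1−f)/f ≈ 19 × 60 × 0.49831 ≈ 568.07 mg.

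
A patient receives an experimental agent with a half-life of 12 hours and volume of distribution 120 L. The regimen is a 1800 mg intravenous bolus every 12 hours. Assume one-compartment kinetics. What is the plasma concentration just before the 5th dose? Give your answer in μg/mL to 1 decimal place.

14.1 μg/mL

f = (1/2)^(τ/t½) = (1/2)^(12/12) ≈ 0.5000.
C₀ = D/Vd = 1800/120 ≈ 15.000 μg/mL.
Before the 5th dose, 4 doses have been given. Superposition: Cmin = C₀·(f + f² + … + f^4).
≈ 15.000 × (0.5000 + 0.2500 + 0.1250 + 0.0625) ≈ 15.000 × 0.9375 ≈ 14.062 μg/mL.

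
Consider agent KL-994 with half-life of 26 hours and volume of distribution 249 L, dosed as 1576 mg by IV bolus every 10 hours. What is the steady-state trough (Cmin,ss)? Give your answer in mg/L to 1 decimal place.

20.7 mg/L

k = ln2/t½ = ln2/26 ≈ 0.026660 h⁻¹; fraction remaining f = e^(−kτ) = e^(−0.026660×10) ≈ 0.7660.
At steady state, accumulation factor R = 1/(1 − e^(−kτ)) ≈ 4.2735.
Single-dose peak C₀ = D/Vd = 1576/249 ≈ 6.329 mg/L.
Cmax,ss = C₀/(1 − f) ≈ 6.329/0.2340 ≈ 27.047 mg/L.
Steady-state trough Cmin,ss = Cmax,ss·f ≈ 27.047 × 0.7660 ≈ 20.718 mg/L.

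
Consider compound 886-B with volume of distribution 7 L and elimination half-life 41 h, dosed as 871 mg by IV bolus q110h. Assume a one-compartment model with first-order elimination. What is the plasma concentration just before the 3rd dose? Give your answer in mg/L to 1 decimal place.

f = (1/2)^(τ/t½) = (1/2)^(110/41) ≈ 0.1557.
C₀ = D/Vd = 871/7 ≈ 124.429 mg/L.
Before the 3rd dose, 2 doses have been given. Superposition: Cmin = C₀·(f + f²).
≈ 124.429 × (0.1557 + 0.0242) ≈ 124.429 × 0.1799 ≈ 22.385 mg/L.

22.4 mg/L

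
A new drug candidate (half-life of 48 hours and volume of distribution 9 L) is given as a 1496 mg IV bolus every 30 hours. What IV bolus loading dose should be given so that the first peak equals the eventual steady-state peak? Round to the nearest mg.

4255 mg

f = (1/2)^(30/48) ≈ 0.648420; accumulation ratio R = 1/(1−f) ≈ 2.84430.
Loading dose to hit Cmax,ss on first dose: D_load = D_maint·R ≈ 1496 × 2.84430 ≈ 4255.07 mg.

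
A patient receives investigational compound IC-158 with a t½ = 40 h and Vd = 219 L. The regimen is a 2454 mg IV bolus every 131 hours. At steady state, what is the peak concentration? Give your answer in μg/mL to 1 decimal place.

12.5 μg/mL

k = ln2/t½ = ln2/40 ≈ 0.017329 h⁻¹; fraction remaining f = e^(−kτ) = e^(−0.017329×131) ≈ 0.1033.
Accumulation ratio R = 1/(1 − f) ≈ 1/0.8967 ≈ 1.1152.
Single-dose peak C₀ = D/Vd = 2454/219 ≈ 11.205 μg/mL.
Cmax,ss = C₀/(1 − f) ≈ 11.205/0.8967 ≈ 12.496 μg/mL.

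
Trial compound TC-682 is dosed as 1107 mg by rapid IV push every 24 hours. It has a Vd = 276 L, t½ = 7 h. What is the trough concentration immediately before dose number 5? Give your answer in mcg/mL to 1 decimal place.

0.4 mcg/mL

f = (1/2)^(τ/t½) = (1/2)^(24/7) ≈ 0.0929.
C₀ = D/Vd = 1107/276 ≈ 4.011 mcg/mL.
Before the 5th dose, 4 doses have been given. Superposition: Cmin = C₀·(f + f² + … + f^4).
≈ 4.011 × (0.0929 + 0.0086 + 0.0008 + 0.0001) ≈ 4.011 × 0.1024 ≈ 0.411 mcg/mL.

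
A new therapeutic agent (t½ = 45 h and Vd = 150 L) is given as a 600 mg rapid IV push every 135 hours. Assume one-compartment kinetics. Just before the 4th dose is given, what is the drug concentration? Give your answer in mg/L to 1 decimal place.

0.6 mg/L

f = (1/2)^(τ/t½) = (1/2)^(135/45) ≈ 0.1250.
C₀ = D/Vd = 600/150 ≈ 4.000 mg/L.
Before the 4th dose, 3 doses have been given. Superposition: Cmin = C₀·(f + f² + … + f^3).
≈ 4.000 × (0.1250 + 0.0156 + 0.0020) ≈ 4.000 × 0.1426 ≈ 0.570 mg/L.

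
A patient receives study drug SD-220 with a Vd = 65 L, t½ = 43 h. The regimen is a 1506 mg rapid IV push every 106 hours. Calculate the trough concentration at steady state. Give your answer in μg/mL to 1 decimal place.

τ/t½ = 106/43 ≈ 2.4651, so fraction remaining f = (1/2)^(106/43) ≈ 0.1811.
Accumulation ratio R = 1/(1 − f) ≈ 1/0.8189 ≈ 1.2212.
Single-dose peak C₀ = D/Vd = 1506/65 ≈ 23.169 μg/mL.
Cmax,ss = C₀/(1 − f) ≈ 23.169/0.8189 ≈ 28.293 μg/mL.
Steady-state trough Cmin,ss = Cmax,ss·f ≈ 28.293 × 0.1811 ≈ 5.124 μg/mL.

5.1 μg/mL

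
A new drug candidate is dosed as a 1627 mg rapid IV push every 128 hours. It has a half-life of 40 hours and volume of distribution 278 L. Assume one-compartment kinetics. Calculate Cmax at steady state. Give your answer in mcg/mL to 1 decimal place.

k = ln2/t½ = ln2/40 ≈ 0.017329 h⁻¹; fraction remaining f = e^(−kτ) = e^(−0.017329×128) ≈ 0.1088.
At steady state, accumulation factor R = 1/(1 − e^(−kτ)) ≈ 1.1221.
Each bolus raises the concentration by D/Vd = 1627/278 ≈ 5.853 mcg/mL.
Steady-state peak Cmax,ss = C₀·R ≈ 5.853 × 1.1221 ≈ 6.568 mcg/mL.

6.6 mcg/mL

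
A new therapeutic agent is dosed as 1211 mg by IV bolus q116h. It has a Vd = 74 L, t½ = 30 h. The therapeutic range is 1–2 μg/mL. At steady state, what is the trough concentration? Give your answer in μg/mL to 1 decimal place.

Over one 116-h interval, 116/30 ≈ 3.8667 half-lives elapse, leaving f ≈ 0.0686 of each dose.
At steady state, accumulation factor R = 1/(1 − e^(−kτ)) ≈ 1.0737.
Each bolus raises the concentration by D/Vd = 1211/74 ≈ 16.365 μg/mL.
Steady-state peak Cmax,ss = C₀·R ≈ 16.365 × 1.0737 ≈ 17.571 μg/mL.
One interval later, Cmin,ss = Cmax,ss·e^(−kτ) ≈ 17.571 × 0.0686 ≈ 1.205 μg/mL.
Trough 1.2 μg/mL vs MEC 1 μg/mL: adequate.

1.2 μg/mL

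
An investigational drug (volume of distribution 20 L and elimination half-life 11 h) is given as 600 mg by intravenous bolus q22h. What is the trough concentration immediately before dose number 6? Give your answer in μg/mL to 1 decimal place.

10.0 μg/mL

f = (1/2)^(τ/t½) = (1/2)^(22/11) ≈ 0.2500.
C₀ = D/Vd = 600/20 ≈ 30.000 μg/mL.
Before the 6th dose, 5 doses have been given. Superposition: Cmin = C₀·(f + f² + … + f^5).
≈ 30.000 × (0.2500 + 0.0625 + 0.0156 + 0.0039 + 0.0010) ≈ 30.000 × 0.3330 ≈ 9.990 μg/mL.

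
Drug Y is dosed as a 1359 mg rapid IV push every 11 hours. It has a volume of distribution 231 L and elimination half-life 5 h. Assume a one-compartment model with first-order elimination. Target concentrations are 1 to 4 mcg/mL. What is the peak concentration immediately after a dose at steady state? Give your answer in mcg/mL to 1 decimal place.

Over one 11-h interval, 11/5 ≈ 2.2 half-lives elapse, leaving f ≈ 0.2176 of each dose.
Accumulation ratio R = 1/(1 − f) ≈ 1/0.7824 ≈ 1.2781.
Each bolus raises the concentration by D/Vd = 1359/231 ≈ 5.883 mcg/mL.
Steady-state peak Cmax,ss = C₀·R ≈ 5.883 × 1.2781 ≈ 7.519 mcg/mL.
Peak 7.5 mcg/mL vs MTC 4 mcg/mL: exceeds toxic threshold.

7.5 mcg/mL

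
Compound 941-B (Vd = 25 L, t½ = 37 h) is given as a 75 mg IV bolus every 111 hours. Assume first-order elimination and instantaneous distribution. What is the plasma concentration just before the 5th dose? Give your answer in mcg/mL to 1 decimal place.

0.4 mcg/mL

f = (1/2)^(τ/t½) = (1/2)^(111/37) ≈ 0.1250.
C₀ = D/Vd = 75/25 ≈ 3.000 mcg/mL.
Before the 5th dose, 4 doses have been given. Superposition: Cmin = C₀·(f + f² + … + f^4).
≈ 3.000 × (0.1250 + 0.0156 + 0.0020 + 0.0002) ≈ 3.000 × 0.1428 ≈ 0.428 mcg/mL.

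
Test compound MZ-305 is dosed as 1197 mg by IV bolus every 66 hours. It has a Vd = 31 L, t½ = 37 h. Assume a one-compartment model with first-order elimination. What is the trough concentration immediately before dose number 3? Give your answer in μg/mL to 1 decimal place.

14.5 μg/mL

f = (1/2)^(τ/t½) = (1/2)^(66/37) ≈ 0.2904.
C₀ = D/Vd = 1197/31 ≈ 38.613 μg/mL.
Before the 3rd dose, 2 doses have been given. Superposition: Cmin = C₀·(f + f²).
≈ 38.613 × (0.2904 + 0.0843) ≈ 38.613 × 0.3747 ≈ 14.468 μg/mL.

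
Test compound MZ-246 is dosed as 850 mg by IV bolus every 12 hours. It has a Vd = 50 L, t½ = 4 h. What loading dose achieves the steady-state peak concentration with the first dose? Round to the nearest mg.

f = (1/2)^(12/4) ≈ 0.125000; accumulation ratio R = 1/(1−f) ≈ 1.14286.
Loading dose to hit Cmax,ss on first dose: D_load = D_maint·R ≈ 850 × 1.14286 ≈ 971.43 mg.

971 mg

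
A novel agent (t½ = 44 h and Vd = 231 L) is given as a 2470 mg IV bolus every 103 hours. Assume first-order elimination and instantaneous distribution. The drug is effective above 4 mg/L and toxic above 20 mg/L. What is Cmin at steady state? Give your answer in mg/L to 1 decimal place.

Over one 103-h interval, 103/44 ≈ 2.3409 half-lives elapse, leaving f ≈ 0.1974 of each dose.
Single-dose peak C₀ = D/Vd = 2470/231 ≈ 10.693 mg/L.
Steady-state trough Cmin,ss = C₀·f/(1−f) ≈ 10.693 × 0.1974/0.8026 ≈ 2.630 mg/L.
Trough 2.6 mg/L vs MEC 4 mg/L: subtherapeutic.

2.6 mg/L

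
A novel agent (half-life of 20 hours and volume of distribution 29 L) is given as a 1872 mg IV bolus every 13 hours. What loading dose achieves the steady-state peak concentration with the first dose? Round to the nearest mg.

5161 mg

f = (1/2)^(13/20) ≈ 0.637280; accumulation ratio R = 1/(1−f) ≈ 2.75695.
Loading dose to hit Cmax,ss on first dose: D_load = D_maint·R ≈ 1872 × 2.75695 ≈ 5161.01 mg.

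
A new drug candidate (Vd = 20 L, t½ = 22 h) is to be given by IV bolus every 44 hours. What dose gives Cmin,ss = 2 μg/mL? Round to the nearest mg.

τ/t½ = 44/22 ≈ 2, so f = (1/2)^(44/22) ≈ 0.250000.
Cmin,ss = (D/Vd)·f/(1−f), so D = Cmin,ss·Vd·(1−f)/f.
D = 2 × 20 × (1−f)/f ≈ 2 × 20 × 3.00000 ≈ 120.00 mg.

120 mg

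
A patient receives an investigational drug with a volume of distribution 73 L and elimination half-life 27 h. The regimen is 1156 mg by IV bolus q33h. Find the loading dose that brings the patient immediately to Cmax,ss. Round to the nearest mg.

f = (1/2)^(33/27) ≈ 0.428622; accumulation ratio R = 1/(1−f) ≈ 1.75015.
Loading dose to hit Cmax,ss on first dose: D_load = D_maint·R ≈ 1156 × 1.75015 ≈ 2023.17 mg.

2023 mg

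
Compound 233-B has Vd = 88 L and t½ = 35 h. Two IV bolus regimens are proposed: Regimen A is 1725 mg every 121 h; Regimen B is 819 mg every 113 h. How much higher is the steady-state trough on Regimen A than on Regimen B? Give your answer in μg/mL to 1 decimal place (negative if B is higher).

Regimen A: f = (1/2)^(121/35) ≈ 0.0911; Cmin,ss = (1725/88)·f/(1−f) ≈ 1.965 μg/mL.
Regimen B: f = (1/2)^(113/35) ≈ 0.1067; Cmin,ss = (819/88)·f/(1−f) ≈ 1.112 μg/mL.
Difference ≈ 1.965 − 1.112 ≈ 0.853 μg/mL.

0.9 μg/mL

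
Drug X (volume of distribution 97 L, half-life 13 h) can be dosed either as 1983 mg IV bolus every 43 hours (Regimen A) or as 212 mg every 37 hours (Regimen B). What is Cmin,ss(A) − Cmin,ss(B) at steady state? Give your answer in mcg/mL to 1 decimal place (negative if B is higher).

1.9 mcg/mL

Regimen A: f = (1/2)^(43/13) ≈ 0.1010; Cmin,ss = (1983/97)·f/(1−f) ≈ 2.297 mcg/mL.
Regimen B: f = (1/2)^(37/13) ≈ 0.1391; Cmin,ss = (212/97)·f/(1−f) ≈ 0.353 mcg/mL.
Difference ≈ 2.297 − 0.353 ≈ 1.944 mcg/mL.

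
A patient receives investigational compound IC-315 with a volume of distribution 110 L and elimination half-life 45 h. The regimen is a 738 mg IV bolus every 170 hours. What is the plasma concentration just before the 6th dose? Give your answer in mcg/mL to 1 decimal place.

0.5 mcg/mL

f = (1/2)^(τ/t½) = (1/2)^(170/45) ≈ 0.0729.
C₀ = D/Vd = 738/110 ≈ 6.709 mcg/mL.
Before the 6th dose, 5 doses have been given. Superposition: Cmin = C₀·(f + f² + … + f^5).
≈ 6.709 × (0.0729 + 0.0053 + 0.0004 + 0.0000 + 0.0000) ≈ 6.709 × 0.0786 ≈ 0.527 mcg/mL.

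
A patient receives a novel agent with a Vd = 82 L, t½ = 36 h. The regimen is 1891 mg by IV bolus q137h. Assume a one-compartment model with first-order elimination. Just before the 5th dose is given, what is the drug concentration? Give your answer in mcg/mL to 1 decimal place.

1.8 mcg/mL

f = (1/2)^(τ/t½) = (1/2)^(137/36) ≈ 0.0715.
C₀ = D/Vd = 1891/82 ≈ 23.061 mcg/mL.
Before the 5th dose, 4 doses have been given. Superposition: Cmin = C₀·(f + f² + … + f^4).
≈ 23.061 × (0.0715 + 0.0051 + 0.0004 + 0.0000) ≈ 23.061 × 0.0770 ≈ 1.776 mcg/mL.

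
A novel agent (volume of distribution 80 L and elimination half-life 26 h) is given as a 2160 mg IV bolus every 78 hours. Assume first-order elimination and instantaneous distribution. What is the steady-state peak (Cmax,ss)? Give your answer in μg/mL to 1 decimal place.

30.9 μg/mL

The dosing interval is 3 half-lives, so f = 2^(−3) = 0.125.
Accumulation ratio R = 1/(1 − f) = 1/0.875 = 8/7.
Single-dose peak C₀ = D/Vd = 2160/80 = 27 μg/mL.
Steady-state peak Cmax,ss = C₀·R = 27 × 8/7 ≈ 30.857 μg/mL.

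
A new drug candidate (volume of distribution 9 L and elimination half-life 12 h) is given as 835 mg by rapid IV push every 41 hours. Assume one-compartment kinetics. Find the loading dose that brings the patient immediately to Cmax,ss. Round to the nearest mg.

f = (1/2)^(41/12) ≈ 0.093644; accumulation ratio R = 1/(1−f) ≈ 1.10332.
Loading dose to hit Cmax,ss on first dose: D_load = D_maint·R ≈ 835 × 1.10332 ≈ 921.27 mg.

921 mg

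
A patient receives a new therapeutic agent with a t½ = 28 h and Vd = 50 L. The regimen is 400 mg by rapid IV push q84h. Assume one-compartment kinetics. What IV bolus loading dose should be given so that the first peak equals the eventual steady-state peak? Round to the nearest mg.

457 mg

f = (1/2)^(84/28) ≈ 0.125000; accumulation ratio R = 1/(1−f) ≈ 1.14286.
Loading dose to hit Cmax,ss on first dose: D_load = D_maint·R ≈ 400 × 1.14286 ≈ 457.14 mg.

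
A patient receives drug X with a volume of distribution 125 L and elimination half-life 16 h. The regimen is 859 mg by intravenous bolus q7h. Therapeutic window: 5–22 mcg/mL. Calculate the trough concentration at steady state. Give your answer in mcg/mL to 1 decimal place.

Over one 7-h interval, 7/16 ≈ 0.4375 half-lives elapse, leaving f ≈ 0.7384 of each dose.
Single-dose peak C₀ = D/Vd = 859/125 ≈ 6.872 mcg/mL.
Steady-state trough Cmin,ss = C₀·f/(1−f) ≈ 6.872 × 0.7384/0.2616 ≈ 19.397 mcg/mL.
Trough 19.4 mcg/mL vs MEC 5 mcg/mL: adequate.

19.4 mcg/mL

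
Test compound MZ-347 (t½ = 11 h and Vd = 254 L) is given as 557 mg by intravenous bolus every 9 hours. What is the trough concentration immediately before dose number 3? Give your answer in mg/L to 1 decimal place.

1.9 mg/L

f = (1/2)^(τ/t½) = (1/2)^(9/11) ≈ 0.5672.
C₀ = D/Vd = 557/254 ≈ 2.193 mg/L.
Before the 3rd dose, 2 doses have been given. Superposition: Cmin = C₀·(f + f²).
≈ 2.193 × (0.5672 + 0.3217) ≈ 2.193 × 0.8889 ≈ 1.949 mg/L.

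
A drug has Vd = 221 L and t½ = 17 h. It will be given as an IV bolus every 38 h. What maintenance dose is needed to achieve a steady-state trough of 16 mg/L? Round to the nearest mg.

13114 mg

τ/t½ = 38/17 ≈ 2.2353, so f = (1/2)^(38/17) ≈ 0.212378.
Cmin,ss = (D/Vd)·f/(1−f), so D = Cmin,ss·Vd·(1−f)/f.
D = 16 × 221 × (1−f)/f ≈ 16 × 221 × 3.70859 ≈ 13113.57 mg.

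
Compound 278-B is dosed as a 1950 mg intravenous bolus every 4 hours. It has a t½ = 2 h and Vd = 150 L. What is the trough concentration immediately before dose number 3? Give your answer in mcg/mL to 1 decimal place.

4.1 mcg/mL

f = (1/2)^(τ/t½) = (1/2)^(4/2) ≈ 0.2500.
C₀ = D/Vd = 1950/150 ≈ 13.000 mcg/mL.
Before the 3rd dose, 2 doses have been given. Superposition: Cmin = C₀·(f + f²).
≈ 13.000 × (0.2500 + 0.0625) ≈ 13.000 × 0.3125 ≈ 4.062 mcg/mL.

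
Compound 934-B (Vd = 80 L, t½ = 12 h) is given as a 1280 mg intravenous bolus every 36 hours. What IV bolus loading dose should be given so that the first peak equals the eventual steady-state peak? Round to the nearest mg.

1463 mg

f = (1/2)^(36/12) ≈ 0.125000; accumulation ratio R = 1/(1−f) ≈ 1.14286.
Loading dose to hit Cmax,ss on first dose: D_load = D_maint·R ≈ 1280 × 1.14286 ≈ 1462.86 mg.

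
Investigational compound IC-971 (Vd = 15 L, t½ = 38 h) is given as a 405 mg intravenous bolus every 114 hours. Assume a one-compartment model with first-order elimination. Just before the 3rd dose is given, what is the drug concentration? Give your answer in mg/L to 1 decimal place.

3.8 mg/L

f = (1/2)^(τ/t½) = (1/2)^(114/38) ≈ 0.1250.
C₀ = D/Vd = 405/15 ≈ 27.000 mg/L.
Before the 3rd dose, 2 doses have been given. Superposition: Cmin = C₀·(f + f²).
≈ 27.000 × (0.1250 + 0.0156) ≈ 27.000 × 0.1406 ≈ 3.796 mg/L.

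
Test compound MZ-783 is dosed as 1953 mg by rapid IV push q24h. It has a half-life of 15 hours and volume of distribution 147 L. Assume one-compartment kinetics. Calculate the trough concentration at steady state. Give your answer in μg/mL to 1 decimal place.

6.5 μg/mL

Over one 24-h interval, 24/15 ≈ 1.6 half-lives elapse, leaving f ≈ 0.3299 of each dose.
Each bolus raises the concentration by D/Vd = 1953/147 ≈ 13.286 μg/mL.
Steady-state trough Cmin,ss = C₀·f/(1−f) ≈ 13.286 × 0.3299/0.6701 ≈ 6.541 μg/mL.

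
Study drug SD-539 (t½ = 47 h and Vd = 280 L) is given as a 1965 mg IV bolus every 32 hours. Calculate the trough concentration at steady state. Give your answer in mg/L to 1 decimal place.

11.6 mg/L

τ/t½ = 32/47 ≈ 0.68085, so fraction remaining f = (1/2)^(32/47) ≈ 0.6238.
Accumulation ratio R = 1/(1 − f) ≈ 1/0.3762 ≈ 2.6582.
Each bolus raises the concentration by D/Vd = 1965/280 ≈ 7.018 mg/L.
Cmax,ss = C₀/(1 − f) ≈ 7.018/0.3762 ≈ 18.655 mg/L.
One interval later, Cmin,ss = Cmax,ss·e^(−kτ) ≈ 18.655 × 0.6238 ≈ 11.637 mg/L.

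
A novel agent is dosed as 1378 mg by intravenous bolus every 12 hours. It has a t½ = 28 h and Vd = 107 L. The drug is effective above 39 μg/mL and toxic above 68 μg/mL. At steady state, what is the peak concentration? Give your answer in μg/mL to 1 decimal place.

Over one 12-h interval, 12/28 ≈ 0.42857 half-lives elapse, leaving f ≈ 0.7430 of each dose.
Accumulation ratio R = 1/(1 − f) ≈ 1/0.2570 ≈ 3.8911.
Single-dose peak C₀ = D/Vd = 1378/107 ≈ 12.879 μg/mL.
Steady-state peak Cmax,ss = C₀·R ≈ 12.879 × 3.8911 ≈ 50.113 μg/mL.
Peak 50.1 μg/mL vs MTC 68 μg/mL: below toxic threshold.

50.1 μg/mL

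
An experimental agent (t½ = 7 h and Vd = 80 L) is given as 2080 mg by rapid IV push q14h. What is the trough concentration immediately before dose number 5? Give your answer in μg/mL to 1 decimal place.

f = (1/2)^(τ/t½) = (1/2)^(14/7) ≈ 0.2500.
C₀ = D/Vd = 2080/80 ≈ 26.000 μg/mL.
Before the 5th dose, 4 doses have been given. Superposition: Cmin = C₀·(f + f² + … + f^4).
≈ 26.000 × (0.2500 + 0.0625 + 0.0156 + 0.0039) ≈ 26.000 × 0.3320 ≈ 8.632 μg/mL.

8.6 μg/mL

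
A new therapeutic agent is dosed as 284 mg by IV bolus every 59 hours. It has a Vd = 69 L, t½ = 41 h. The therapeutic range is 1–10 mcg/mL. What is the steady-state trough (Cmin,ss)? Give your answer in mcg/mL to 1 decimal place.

k = ln2/t½ = ln2/41 ≈ 0.016906 h⁻¹; fraction remaining f = e^(−kτ) = e^(−0.016906×59) ≈ 0.3688.
At steady state, accumulation factor R = 1/(1 − e^(−kτ)) ≈ 1.5843.
Single-dose peak C₀ = D/Vd = 284/69 ≈ 4.116 mcg/mL.
Cmax,ss = C₀/(1 − f) ≈ 4.116/0.6312 ≈ 6.521 mcg/mL.
One interval later, Cmin,ss = Cmax,ss·e^(−kτ) ≈ 6.521 × 0.3688 ≈ 2.405 mcg/mL.
Trough 2.4 mcg/mL vs MEC 1 mcg/mL: adequate.

2.4 mcg/mL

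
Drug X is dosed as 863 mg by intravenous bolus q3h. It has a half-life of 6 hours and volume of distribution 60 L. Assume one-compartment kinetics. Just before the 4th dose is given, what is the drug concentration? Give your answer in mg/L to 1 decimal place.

22.4 mg/L

f = (1/2)^(τ/t½) = (1/2)^(3/6) ≈ 0.7071.
C₀ = D/Vd = 863/60 ≈ 14.383 mg/L.
Before the 4th dose, 3 doses have been given. Superposition: Cmin = C₀·(f + f² + … + f^3).
≈ 14.383 × (0.7071 + 0.5000 + 0.3535) ≈ 14.383 × 1.5606 ≈ 22.446 mg/L.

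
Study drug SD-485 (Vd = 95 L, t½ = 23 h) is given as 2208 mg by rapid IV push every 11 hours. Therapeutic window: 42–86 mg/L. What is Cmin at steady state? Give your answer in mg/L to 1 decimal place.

59.1 mg/L

k = ln2/t½ = ln2/23 ≈ 0.030137 h⁻¹; fraction remaining f = e^(−kτ) = e^(−0.030137×11) ≈ 0.7178.
Each bolus raises the concentration by D/Vd = 2208/95 ≈ 23.242 mg/L.
Steady-state trough Cmin,ss = C₀·f/(1−f) ≈ 23.242 × 0.7178/0.2822 ≈ 59.118 mg/L.
Trough 59.1 mg/L vs MEC 42 mg/L: adequate.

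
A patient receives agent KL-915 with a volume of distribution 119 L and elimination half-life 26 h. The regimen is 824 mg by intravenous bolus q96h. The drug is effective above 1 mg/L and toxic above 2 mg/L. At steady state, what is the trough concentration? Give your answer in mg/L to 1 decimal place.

0.6 mg/L

k = ln2/t½ = ln2/26 ≈ 0.026660 h⁻¹; fraction remaining f = e^(−kτ) = e^(−0.026660×96) ≈ 0.0774.
Accumulation ratio R = 1/(1 − f) ≈ 1/0.9226 ≈ 1.0839.
Single-dose peak C₀ = D/Vd = 824/119 ≈ 6.924 mg/L.
Cmax,ss = C₀/(1 − f) ≈ 6.924/0.9226 ≈ 7.505 mg/L.
One interval later, Cmin,ss = Cmax,ss·e^(−kτ) ≈ 7.505 × 0.0774 ≈ 0.581 mg/L.
Trough 0.6 mg/L vs MEC 1 mg/L: subtherapeutic.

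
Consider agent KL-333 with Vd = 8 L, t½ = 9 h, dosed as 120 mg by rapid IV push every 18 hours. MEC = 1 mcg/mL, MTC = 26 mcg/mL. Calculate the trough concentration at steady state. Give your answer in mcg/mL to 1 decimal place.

5.0 mcg/mL

τ = 18 h = 2 half-lives, so f = (1/2)^2 = 0.25.
Accumulation ratio R = 1/(1 − f) = 1/0.75 = 4/3.
Single-dose peak C₀ = D/Vd = 120/8 = 15 mcg/mL.
Steady-state peak Cmax,ss = C₀·R = 15 × 4/3 ≈ 20.000 mcg/mL.
Steady-state trough Cmin,ss = Cmax,ss·f ≈ 20.000 × 0.25 ≈ 5.000 mcg/mL.
Trough 5.0 mcg/mL vs MEC 1 mcg/mL: adequate.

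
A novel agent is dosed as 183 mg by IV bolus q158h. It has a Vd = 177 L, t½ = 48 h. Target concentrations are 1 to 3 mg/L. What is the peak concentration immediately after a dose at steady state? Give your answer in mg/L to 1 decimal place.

1.2 mg/L

τ/t½ = 158/48 ≈ 3.2917, so fraction remaining f = (1/2)^(158/48) ≈ 0.1021.
At steady state, accumulation factor R = 1/(1 − e^(−kτ)) ≈ 1.1137.
Each bolus raises the concentration by D/Vd = 183/177 ≈ 1.034 mg/L.
Steady-state peak Cmax,ss = C₀·R ≈ 1.034 × 1.1137 ≈ 1.152 mg/L.
Peak 1.2 mg/L vs MTC 3 mg/L: below toxic threshold.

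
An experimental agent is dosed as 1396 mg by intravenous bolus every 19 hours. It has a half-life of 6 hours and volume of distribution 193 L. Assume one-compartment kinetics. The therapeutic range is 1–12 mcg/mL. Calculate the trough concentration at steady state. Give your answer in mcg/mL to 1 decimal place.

τ/t½ = 19/6 ≈ 3.1667, so fraction remaining f = (1/2)^(19/6) ≈ 0.1114.
At steady state, accumulation factor R = 1/(1 − e^(−kτ)) ≈ 1.1254.
Each bolus raises the concentration by D/Vd = 1396/193 ≈ 7.233 mcg/mL.
Steady-state peak Cmax,ss = C₀·R ≈ 7.233 × 1.1254 ≈ 8.140 mcg/mL.
One interval later, Cmin,ss = Cmax,ss·e^(−kτ) ≈ 8.140 × 0.1114 ≈ 0.907 mcg/mL.
Trough 0.9 mcg/mL vs MEC 1 mcg/mL: subtherapeutic.

0.9 mcg/mL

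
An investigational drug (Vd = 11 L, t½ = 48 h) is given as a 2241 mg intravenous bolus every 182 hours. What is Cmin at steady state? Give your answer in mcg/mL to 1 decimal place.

15.9 mcg/mL

Over one 182-h interval, 182/48 ≈ 3.7917 half-lives elapse, leaving f ≈ 0.0722 of each dose.
Accumulation ratio R = 1/(1 − f) ≈ 1/0.9278 ≈ 1.0778.
Each bolus raises the concentration by D/Vd = 2241/11 ≈ 203.727 mcg/mL.
Steady-state peak Cmax,ss = C₀·R ≈ 203.727 × 1.0778 ≈ 219.577 mcg/mL.
Steady-state trough Cmin,ss = Cmax,ss·f ≈ 219.577 × 0.0722 ≈ 15.853 mcg/mL.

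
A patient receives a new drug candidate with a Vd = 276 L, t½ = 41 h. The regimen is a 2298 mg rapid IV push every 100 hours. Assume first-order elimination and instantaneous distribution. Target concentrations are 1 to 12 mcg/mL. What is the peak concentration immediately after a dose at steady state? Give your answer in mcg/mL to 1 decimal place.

10.2 mcg/mL

τ/t½ = 100/41 ≈ 2.439, so fraction remaining f = (1/2)^(100/41) ≈ 0.1844.
At steady state, accumulation factor R = 1/(1 − e^(−kτ)) ≈ 1.2261.
Each bolus raises the concentration by D/Vd = 2298/276 ≈ 8.326 mcg/mL.
Steady-state peak Cmax,ss = C₀·R ≈ 8.326 × 1.2261 ≈ 10.209 mcg/mL.
Peak 10.2 mcg/mL vs MTC 12 mcg/mL: below toxic threshold.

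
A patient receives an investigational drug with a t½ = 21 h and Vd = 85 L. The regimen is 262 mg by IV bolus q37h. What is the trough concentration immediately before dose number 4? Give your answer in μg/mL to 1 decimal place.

1.3 μg/mL

f = (1/2)^(τ/t½) = (1/2)^(37/21) ≈ 0.2949.
C₀ = D/Vd = 262/85 ≈ 3.082 μg/mL.
Before the 4th dose, 3 doses have been given. Superposition: Cmin = C₀·(f + f² + … + f^3).
≈ 3.082 × (0.2949 + 0.0870 + 0.0256) ≈ 3.082 × 0.4075 ≈ 1.256 μg/mL.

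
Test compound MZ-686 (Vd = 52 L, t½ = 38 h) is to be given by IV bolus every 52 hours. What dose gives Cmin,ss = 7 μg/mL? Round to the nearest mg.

576 mg

τ/t½ = 52/38 ≈ 1.3684, so f = (1/2)^(52/38) ≈ 0.387315.
Cmin,ss = (D/Vd)·f/(1−f), so D = Cmin,ss·Vd·(1−f)/f.
D = 7 × 52 × (1−f)/f ≈ 7 × 52 × 1.58188 ≈ 575.80 mg.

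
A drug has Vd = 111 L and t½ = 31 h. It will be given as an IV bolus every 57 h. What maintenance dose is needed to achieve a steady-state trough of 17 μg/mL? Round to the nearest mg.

τ/t½ = 57/31 ≈ 1.8387, so f = (1/2)^(57/31) ≈ 0.279572.
Cmin,ss = (D/Vd)·f/(1−f), so D = Cmin,ss·Vd·(1−f)/f.
D = 17 × 111 × (1−f)/f ≈ 17 × 111 × 2.57690 ≈ 4862.61 mg.

4863 mg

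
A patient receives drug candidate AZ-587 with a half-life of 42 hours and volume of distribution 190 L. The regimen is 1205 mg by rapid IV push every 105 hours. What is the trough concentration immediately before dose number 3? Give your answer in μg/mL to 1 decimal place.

f = (1/2)^(τ/t½) = (1/2)^(105/42) ≈ 0.1768.
C₀ = D/Vd = 1205/190 ≈ 6.342 μg/mL.
Before the 3rd dose, 2 doses have been given. Superposition: Cmin = C₀·(f + f²).
≈ 6.342 × (0.1768 + 0.0313) ≈ 6.342 × 0.2081 ≈ 1.320 μg/mL.

1.3 μg/mL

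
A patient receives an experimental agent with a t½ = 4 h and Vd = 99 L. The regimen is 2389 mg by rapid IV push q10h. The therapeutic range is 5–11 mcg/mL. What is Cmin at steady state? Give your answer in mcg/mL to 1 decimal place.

Over one 10-h interval, 10/4 ≈ 2.5 half-lives elapse, leaving f ≈ 0.1768 of each dose.
Accumulation ratio R = 1/(1 − f) ≈ 1/0.8232 ≈ 1.2148.
Single-dose peak C₀ = D/Vd = 2389/99 ≈ 24.131 mcg/mL.
Steady-state peak Cmax,ss = C₀·R ≈ 24.131 × 1.2148 ≈ 29.314 mcg/mL.
Steady-state trough Cmin,ss = Cmax,ss·f ≈ 29.314 × 0.1768 ≈ 5.183 mcg/mL.
Trough 5.2 mcg/mL vs MEC 5 mcg/mL: adequate.

5.2 mcg/mL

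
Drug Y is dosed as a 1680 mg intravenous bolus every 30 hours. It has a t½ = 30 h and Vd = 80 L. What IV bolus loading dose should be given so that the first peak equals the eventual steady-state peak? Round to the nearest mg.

f = (1/2)^(30/30) ≈ 0.500000; accumulation ratio R = 1/(1−f) ≈ 2.00000.
Loading dose to hit Cmax,ss on first dose: D_load = D_maint·R ≈ 1680 × 2.00000 ≈ 3360.00 mg.

3360 mg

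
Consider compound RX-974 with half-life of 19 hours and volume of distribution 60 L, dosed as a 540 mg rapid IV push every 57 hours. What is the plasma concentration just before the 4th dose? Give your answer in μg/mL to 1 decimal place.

1.3 μg/mL

f = (1/2)^(τ/t½) = (1/2)^(57/19) ≈ 0.1250.
C₀ = D/Vd = 540/60 ≈ 9.000 μg/mL.
Before the 4th dose, 3 doses have been given. Superposition: Cmin = C₀·(f + f² + … + f^3).
≈ 9.000 × (0.1250 + 0.0156 + 0.0020) ≈ 9.000 × 0.1426 ≈ 1.283 μg/mL.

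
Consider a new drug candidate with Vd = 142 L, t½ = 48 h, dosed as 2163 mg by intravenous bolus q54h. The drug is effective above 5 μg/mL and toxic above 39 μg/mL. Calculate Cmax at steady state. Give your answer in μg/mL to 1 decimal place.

Over one 54-h interval, 54/48 ≈ 1.125 half-lives elapse, leaving f ≈ 0.4585 of each dose.
At steady state, accumulation factor R = 1/(1 − e^(−kτ)) ≈ 1.8467.
Single-dose peak C₀ = D/Vd = 2163/142 ≈ 15.232 μg/mL.
Steady-state peak Cmax,ss = C₀·R ≈ 15.232 × 1.8467 ≈ 28.129 μg/mL.
Peak 28.1 μg/mL vs MTC 39 μg/mL: below toxic threshold.

28.1 μg/mL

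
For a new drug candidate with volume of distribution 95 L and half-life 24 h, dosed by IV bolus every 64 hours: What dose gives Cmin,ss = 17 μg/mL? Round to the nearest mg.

8640 mg

τ/t½ = 64/24 ≈ 2.6667, so f = (1/2)^(64/24) ≈ 0.157490.
Cmin,ss = (D/Vd)·f/(1−f), so D = Cmin,ss·Vd·(1−f)/f.
D = 17 × 95 × (1−f)/f ≈ 17 × 95 × 5.34961 ≈ 8639.62 mg.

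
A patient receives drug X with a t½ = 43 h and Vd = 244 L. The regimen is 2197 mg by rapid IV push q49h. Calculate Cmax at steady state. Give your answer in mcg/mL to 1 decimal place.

16.5 mcg/mL

Over one 49-h interval, 49/43 ≈ 1.1395 half-lives elapse, leaving f ≈ 0.4539 of each dose.
Accumulation ratio R = 1/(1 − f) ≈ 1/0.5461 ≈ 1.8312.
Each bolus raises the concentration by D/Vd = 2197/244 ≈ 9.004 mcg/mL.
Steady-state peak Cmax,ss = C₀·R ≈ 9.004 × 1.8312 ≈ 16.488 mcg/mL.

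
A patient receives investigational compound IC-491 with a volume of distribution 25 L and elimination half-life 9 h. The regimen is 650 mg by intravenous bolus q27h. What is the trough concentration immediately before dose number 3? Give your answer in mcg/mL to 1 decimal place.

3.7 mcg/mL

f = (1/2)^(τ/t½) = (1/2)^(27/9) ≈ 0.1250.
C₀ = D/Vd = 650/25 ≈ 26.000 mcg/mL.
Before the 3rd dose, 2 doses have been given. Superposition: Cmin = C₀·(f + f²).
≈ 26.000 × (0.1250 + 0.0156) ≈ 26.000 × 0.1406 ≈ 3.656 mcg/mL.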